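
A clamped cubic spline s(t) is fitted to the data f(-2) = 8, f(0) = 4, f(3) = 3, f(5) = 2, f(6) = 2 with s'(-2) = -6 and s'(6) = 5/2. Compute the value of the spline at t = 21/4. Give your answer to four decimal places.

1.7378

Write M_i for s''(x_i). With h_i = 2, 3, 2, 1 and divided differences Δ_i = -2, -1/3, -1/2, 0, the continuity of s' gives the tridiagonal system
  2·M_0 + 10·M_1 + 3·M_2 = 6(Δ_1 - Δ_0) = 10
  3·M_1 + 10·M_2 + 2·M_3 = 6(Δ_2 - Δ_1) = -1
  2·M_2 + 6·M_3 + 1·M_4 = 6(Δ_3 - Δ_2) = 3
Clamped end conditions give two more equations: 2h_0·M_0 + h_0·M_1 = 6(Δ_0 - s'(-2)) = 24 and h_3·M_3 + 2h_3·M_4 = 6(s'(6) - Δ_3) = 15.
Solving the tridiagonal system: M_0 = 1117/182, M_1 = -25/91, M_2 = 43/273, M_3 = -239/273, M_4 = 2167/273.
On [5, 6], s(t) = 2 - 563/546·(t - 5) - 239/546·(t - 5)² + 401/273·(t - 5)³.
With (t - 5) = 1/4: s(21/4) = 10121/5824.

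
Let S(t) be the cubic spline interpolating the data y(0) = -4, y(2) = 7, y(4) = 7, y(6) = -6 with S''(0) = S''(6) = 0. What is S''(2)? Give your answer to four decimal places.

Let σ_i = S''(x_i). Step sizes h_i = 2, 2, 2; slopes of the chords Δ_i = (y_(i+1) - y_i)/h_i = 11/2, 0, -13/2.
  2·σ_0 + 8·σ_1 + 2·σ_2 = 6(Δ_1 - Δ_0) = -33
  2·σ_1 + 8·σ_2 + 2·σ_3 = 6(Δ_2 - Δ_1) = -39
Natural end conditions: σ_0 = σ_3 = 0.
Forward elimination and back-substitution give σ_0 = 0, σ_1 = -31/10, σ_2 = -41/10, σ_3 = 0.

-3.1000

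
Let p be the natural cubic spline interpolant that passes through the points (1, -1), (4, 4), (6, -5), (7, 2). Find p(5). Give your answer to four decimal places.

Put M_i = p'' at the i-th knot. Here h = (3, 2, 1) and Δ = (5/3, -9/2, 7), so the interior equations h_(i-1)·M_(i-1) + 2(h_(i-1)+h_i)·M_i + h_i·M_(i+1) = 6(Δ_i − Δ_(i-1)) read
  3·M_0 + 10·M_1 + 2·M_2 = 6(Δ_1 - Δ_0) = -37
  2·M_1 + 6·M_2 + 1·M_3 = 6(Δ_2 - Δ_1) = 69
Natural end conditions: M_0 = M_3 = 0.
Forward elimination and back-substitution give M_0 = 0, M_1 = -45/7, M_2 = 191/14, M_3 = 0.
On [4, 6], p(t) = 4 - 100/21·(t - 4) - 45/14·(t - 4)² + 281/168·(t - 4)³.
With (t - 4) = 1: p(5) = -129/56.

-2.3036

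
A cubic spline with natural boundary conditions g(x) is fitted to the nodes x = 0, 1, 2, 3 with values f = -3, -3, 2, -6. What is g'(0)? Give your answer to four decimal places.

-2.2000

Write σ_i for g''(x_i). With h_i = 1, 1, 1 and divided differences Δ_i = 0, 5, -8, the continuity of g' gives the tridiagonal system
  1·σ_0 + 4·σ_1 + 1·σ_2 = 6(Δ_1 - Δ_0) = 30
  1·σ_1 + 4·σ_2 + 1·σ_3 = 6(Δ_2 - Δ_1) = -78
Natural end conditions: σ_0 = σ_3 = 0.
Solving the tridiagonal system: σ_0 = 0, σ_1 = 66/5, σ_2 = -114/5, σ_3 = 0.
On [0, 1], g'(x) = b_0 + 2c_0·x + 3d_0·x² with b_0 = Δ_0 - h_0(2σ_0 + σ_1)/6 = -11/5, c_0 = σ_0/2 = 0, d_0 = (σ_1 - σ_0)/(6h_0) = 11/5. So g'(0) = -11/5.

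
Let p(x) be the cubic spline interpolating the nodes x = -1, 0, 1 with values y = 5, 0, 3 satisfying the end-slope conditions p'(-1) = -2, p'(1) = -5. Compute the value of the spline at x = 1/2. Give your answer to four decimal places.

With σ_i denoting the second derivative at x_i, h_i = 1, 1, and Δ_i = (y_(i+1) − y_i)/h_i = -5, 3:
  1·σ_0 + 4·σ_1 + 1·σ_2 = 6(Δ_1 - Δ_0) = 48
Clamped end conditions give two more equations: 2h_0·σ_0 + h_0·σ_1 = 6(Δ_0 - p'(-1)) = -18 and h_1·σ_1 + 2h_1·σ_2 = 6(p'(1) - Δ_1) = -48.
Solving the tridiagonal system: σ_0 = -45/2, σ_1 = 27, σ_2 = -75/2.
On [0, 1], p(x) = 0 + 1/4·x + 27/2·x² - 43/4·x³.
With x = 1/2: p(1/2) = 69/32.

2.1563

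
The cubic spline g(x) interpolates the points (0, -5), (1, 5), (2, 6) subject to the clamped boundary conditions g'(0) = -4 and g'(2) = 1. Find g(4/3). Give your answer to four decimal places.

Put m_i = g'' at the i-th knot. Here h = (1, 1) and Δ = (10, 1), so the interior equations h_(i-1)·m_(i-1) + 2(h_(i-1)+h_i)·m_i + h_i·m_(i+1) = 6(Δ_i − Δ_(i-1)) read
  1·m_0 + 4·m_1 + 1·m_2 = 6(Δ_1 - Δ_0) = -54
Clamped end conditions give two more equations: 2h_0·m_0 + h_0·m_1 = 6(Δ_0 - g'(0)) = 84 and h_1·m_1 + 2h_1·m_2 = 6(g'(2) - Δ_1) = 0.
Hence m_0 = 58, m_1 = -32, m_2 = 16.
On [1, 2], g(x) = 5 + 9·(x - 1) - 16·(x - 1)² + 8·(x - 1)³.
With (x - 1) = 1/3: g(4/3) = 176/27.

6.5185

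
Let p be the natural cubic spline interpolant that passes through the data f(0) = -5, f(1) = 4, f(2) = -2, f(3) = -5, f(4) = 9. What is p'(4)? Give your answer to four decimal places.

With m_i denoting the second derivative at x_i, h_i = 1, 1, 1, 1, and Δ_i = (y_(i+1) − y_i)/h_i = 9, -6, -3, 14:
  1·m_0 + 4·m_1 + 1·m_2 = 6(Δ_1 - Δ_0) = -90
  1·m_1 + 4·m_2 + 1·m_3 = 6(Δ_2 - Δ_1) = 18
  1·m_2 + 4·m_3 + 1·m_4 = 6(Δ_3 - Δ_2) = 102
Natural end conditions: m_0 = m_4 = 0.
Forward elimination and back-substitution give m_0 = 0, m_1 = -165/7, m_2 = 30/7, m_3 = 171/7, m_4 = 0.
On [3, 4], p'(x) = b_3 + 2c_3·(x - 3) + 3d_3·(x - 3)² with b_3 = Δ_3 - h_3(2m_3 + m_4)/6 = 41/7, c_3 = m_3/2 = 171/14, d_3 = (m_4 - m_3)/(6h_3) = -57/14. So p'(4) = 253/14.

18.0714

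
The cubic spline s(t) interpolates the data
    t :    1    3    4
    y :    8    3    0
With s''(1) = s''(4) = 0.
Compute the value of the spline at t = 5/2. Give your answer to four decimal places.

4.3594

Let σ_i = s''(x_i). Step sizes h_i = 2, 1; slopes of the chords Δ_i = (y_(i+1) - y_i)/h_i = -5/2, -3.
  2·σ_0 + 6·σ_1 + 1·σ_2 = 6(Δ_1 - Δ_0) = -3
Natural end conditions: σ_0 = σ_2 = 0.
Solving the tridiagonal system: σ_0 = 0, σ_1 = -1/2, σ_2 = 0.
On [1, 3], s(t) = 8 - 7/3·(t - 1) + 0·(t - 1)² - 1/24·(t - 1)³.
With (t - 1) = 3/2: s(5/2) = 279/64.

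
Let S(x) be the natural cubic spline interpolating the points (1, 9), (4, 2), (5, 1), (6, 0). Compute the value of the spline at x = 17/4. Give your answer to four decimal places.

Put m_i = S'' at the i-th knot. Here h = (3, 1, 1) and Δ = (-7/3, -1, -1), so the interior equations h_(i-1)·m_(i-1) + 2(h_(i-1)+h_i)·m_i + h_i·m_(i+1) = 6(Δ_i − Δ_(i-1)) read
  3·m_0 + 8·m_1 + 1·m_2 = 6(Δ_1 - Δ_0) = 8
  1·m_1 + 4·m_2 + 1·m_3 = 6(Δ_2 - Δ_1) = 0
Natural end conditions: m_0 = m_3 = 0.
Solving the tridiagonal system: m_0 = 0, m_1 = 32/31, m_2 = -8/31, m_3 = 0.
On [4, 5], S(x) = 2 - 121/93·(x - 4) + 16/31·(x - 4)² - 20/93·(x - 4)³.
With (x - 4) = 1/4: S(17/4) = 845/496.

1.7036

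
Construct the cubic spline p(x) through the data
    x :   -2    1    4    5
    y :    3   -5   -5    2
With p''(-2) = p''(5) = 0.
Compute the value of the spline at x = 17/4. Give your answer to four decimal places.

-3.5366

Write σ_i for p''(x_i). With h_i = 3, 3, 1 and divided differences Δ_i = -8/3, 0, 7, the continuity of p' gives the tridiagonal system
  3·σ_0 + 12·σ_1 + 3·σ_2 = 6(Δ_1 - Δ_0) = 16
  3·σ_1 + 8·σ_2 + 1·σ_3 = 6(Δ_2 - Δ_1) = 42
Natural end conditions: σ_0 = σ_3 = 0.
Forward elimination and back-substitution give σ_0 = 0, σ_1 = 2/87, σ_2 = 152/29, σ_3 = 0.
On [4, 5], p(x) = -5 + 457/87·(x - 4) + 76/29·(x - 4)² - 76/87·(x - 4)³.
With (x - 4) = 1/4: p(17/4) = -1641/464.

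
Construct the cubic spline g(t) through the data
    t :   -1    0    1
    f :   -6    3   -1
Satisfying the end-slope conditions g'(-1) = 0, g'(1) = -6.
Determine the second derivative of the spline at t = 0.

-33

Write M_i for g''(x_i). With h_i = 1, 1 and divided differences Δ_i = 9, -4, the continuity of g' gives the tridiagonal system
  1·M_0 + 4·M_1 + 1·M_2 = 6(Δ_1 - Δ_0) = -78
Clamped end conditions give two more equations: 2h_0·M_0 + h_0·M_1 = 6(Δ_0 - g'(-1)) = 54 and h_1·M_1 + 2h_1·M_2 = 6(g'(1) - Δ_1) = -12.
Solving: M_0 = 87/2, M_1 = -33, M_2 = 21/2.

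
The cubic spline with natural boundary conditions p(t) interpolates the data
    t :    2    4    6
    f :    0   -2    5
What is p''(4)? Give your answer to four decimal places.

With m_i denoting the second derivative at x_i, h_i = 2, 2, and Δ_i = (y_(i+1) − y_i)/h_i = -1, 7/2:
  2·m_0 + 8·m_1 + 2·m_2 = 6(Δ_1 - Δ_0) = 27
Natural end conditions: m_0 = m_2 = 0.
Hence m_0 = 0, m_1 = 27/8, m_2 = 0.

3.3750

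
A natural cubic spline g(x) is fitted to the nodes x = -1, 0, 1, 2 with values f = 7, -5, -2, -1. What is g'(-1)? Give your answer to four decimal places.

-16.1333

Let M_i = g''(x_i). Step sizes h_i = 1, 1, 1; slopes of the chords Δ_i = (y_(i+1) - y_i)/h_i = -12, 3, 1.
  1·M_0 + 4·M_1 + 1·M_2 = 6(Δ_1 - Δ_0) = 90
  1·M_1 + 4·M_2 + 1·M_3 = 6(Δ_2 - Δ_1) = -12
Natural end conditions: M_0 = M_3 = 0.
Solving the tridiagonal system: M_0 = 0, M_1 = 124/5, M_2 = -46/5, M_3 = 0.
On [-1, 0], g'(x) = b_0 + 2c_0·(x + 1) + 3d_0·(x + 1)² with b_0 = Δ_0 - h_0(2M_0 + M_1)/6 = -242/15, c_0 = M_0/2 = 0, d_0 = (M_1 - M_0)/(6h_0) = 62/15. So g'(-1) = -242/15.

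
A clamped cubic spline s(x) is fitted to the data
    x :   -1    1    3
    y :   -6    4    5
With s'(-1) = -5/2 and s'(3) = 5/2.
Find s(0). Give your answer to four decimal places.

-2.6563

Let σ_i = s''(x_i). Step sizes h_i = 2, 2; slopes of the chords Δ_i = (y_(i+1) - y_i)/h_i = 5, 1/2.
  2·σ_0 + 8·σ_1 + 2·σ_2 = 6(Δ_1 - Δ_0) = -27
Clamped end conditions give two more equations: 2h_0·σ_0 + h_0·σ_1 = 6(Δ_0 - s'(-1)) = 45 and h_1·σ_1 + 2h_1·σ_2 = 6(s'(3) - Δ_1) = 12.
Solving the tridiagonal system: σ_0 = 127/8, σ_1 = -37/4, σ_2 = 61/8.
On [-1, 1], s(x) = -6 - 5/2·(x + 1) + 127/16·(x + 1)² - 67/32·(x + 1)³.
With (x + 1) = 1: s(0) = -85/32.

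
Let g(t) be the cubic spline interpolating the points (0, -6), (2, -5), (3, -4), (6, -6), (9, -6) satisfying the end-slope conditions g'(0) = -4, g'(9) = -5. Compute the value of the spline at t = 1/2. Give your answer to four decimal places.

-7.1461

Write σ_i for g''(x_i). With h_i = 2, 1, 3, 3 and divided differences Δ_i = 1/2, 1, -2/3, 0, the continuity of g' gives the tridiagonal system
  2·σ_0 + 6·σ_1 + 1·σ_2 = 6(Δ_1 - Δ_0) = 3
  1·σ_1 + 8·σ_2 + 3·σ_3 = 6(Δ_2 - Δ_1) = -10
  3·σ_2 + 12·σ_3 + 3·σ_4 = 6(Δ_3 - Δ_2) = 4
Clamped end conditions give two more equations: 2h_0·σ_0 + h_0·σ_1 = 6(Δ_0 - g'(0)) = 27 and h_3·σ_3 + 2h_3·σ_4 = 6(g'(9) - Δ_3) = -30.
Solving: σ_0 = 2465/324, σ_1 = -139/81, σ_2 = -311/162, σ_3 = 191/81, σ_4 = -1001/162.
On [0, 2], g(t) = -6 - 4·t + 2465/648·t² - 1007/1296·t³.
With t = 1/2: g(1/2) = -24697/3456.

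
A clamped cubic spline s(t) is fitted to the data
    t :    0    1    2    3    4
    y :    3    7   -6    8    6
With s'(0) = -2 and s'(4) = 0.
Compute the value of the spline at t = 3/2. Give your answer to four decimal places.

Write M_i for s''(x_i). With h_i = 1, 1, 1, 1 and divided differences Δ_i = 4, -13, 14, -2, the continuity of s' gives the tridiagonal system
  1·M_0 + 4·M_1 + 1·M_2 = 6(Δ_1 - Δ_0) = -102
  1·M_1 + 4·M_2 + 1·M_3 = 6(Δ_2 - Δ_1) = 162
  1·M_2 + 4·M_3 + 1·M_4 = 6(Δ_3 - Δ_2) = -96
Clamped end conditions give two more equations: 2h_0·M_0 + h_0·M_1 = 6(Δ_0 - s'(0)) = 36 and h_3·M_3 + 2h_3·M_4 = 6(s'(4) - Δ_3) = 12.
Forward elimination and back-substitution give M_0 = 1247/28, M_1 = -743/14, M_2 = 263/4, M_3 = -671/14, M_4 = 839/28.
On [1, 2], s(t) = 7 - 351/56·(t - 1) - 743/28·(t - 1)² + 1109/56·(t - 1)³.
With (t - 1) = 1/2: s(3/2) = -131/448.

-0.2924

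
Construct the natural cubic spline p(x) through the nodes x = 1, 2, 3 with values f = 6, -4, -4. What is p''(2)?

15

Let M_i = p''(x_i). Step sizes h_i = 1, 1; slopes of the chords Δ_i = (y_(i+1) - y_i)/h_i = -10, 0.
  1·M_0 + 4·M_1 + 1·M_2 = 6(Δ_1 - Δ_0) = 60
Natural end conditions: M_0 = M_2 = 0.
Hence M_0 = 0, M_1 = 15, M_2 = 0.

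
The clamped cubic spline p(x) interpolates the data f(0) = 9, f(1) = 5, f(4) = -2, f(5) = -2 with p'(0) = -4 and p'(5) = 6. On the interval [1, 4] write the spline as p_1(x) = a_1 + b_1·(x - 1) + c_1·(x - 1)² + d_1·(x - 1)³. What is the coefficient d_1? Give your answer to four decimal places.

With m_i denoting the second derivative at x_i, h_i = 1, 3, 1, and Δ_i = (y_(i+1) − y_i)/h_i = -4, -7/3, 0:
  1·m_0 + 8·m_1 + 3·m_2 = 6(Δ_1 - Δ_0) = 10
  3·m_1 + 8·m_2 + 1·m_3 = 6(Δ_2 - Δ_1) = 14
Clamped end conditions give two more equations: 2h_0·m_0 + h_0·m_1 = 6(Δ_0 - p'(0)) = 0 and h_2·m_2 + 2h_2·m_3 = 6(p'(5) - Δ_2) = 36.
Forward elimination and back-substitution give m_0 = -58/63, m_1 = 116/63, m_2 = -80/63, m_3 = 1174/63.
On [1, 4], with p_1(x) = a_1 + b_1·(x - 1) + c_1·(x - 1)² + d_1·(x - 1)³: c_1 = m_1/2 = 58/63, d_1 = (m_2 - m_1)/(6h_1) = -14/81, b_1 = Δ_1 - h_1(2m_1 + m_2)/6 = -223/63.

-0.1728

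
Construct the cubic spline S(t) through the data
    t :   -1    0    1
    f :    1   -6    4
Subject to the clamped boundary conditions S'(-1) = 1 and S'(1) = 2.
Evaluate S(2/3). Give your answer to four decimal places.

1.2222

Put M_i = S'' at the i-th knot. Here h = (1, 1) and Δ = (-7, 10), so the interior equations h_(i-1)·M_(i-1) + 2(h_(i-1)+h_i)·M_i + h_i·M_(i+1) = 6(Δ_i − Δ_(i-1)) read
  1·M_0 + 4·M_1 + 1·M_2 = 6(Δ_1 - Δ_0) = 102
Clamped end conditions give two more equations: 2h_0·M_0 + h_0·M_1 = 6(Δ_0 - S'(-1)) = -48 and h_1·M_1 + 2h_1·M_2 = 6(S'(1) - Δ_1) = -48.
Solving: M_0 = -49, M_1 = 50, M_2 = -49.
On [0, 1], S(t) = -6 + 3/2·t + 25·t² - 33/2·t³.
With t = 2/3: S(2/3) = 11/9.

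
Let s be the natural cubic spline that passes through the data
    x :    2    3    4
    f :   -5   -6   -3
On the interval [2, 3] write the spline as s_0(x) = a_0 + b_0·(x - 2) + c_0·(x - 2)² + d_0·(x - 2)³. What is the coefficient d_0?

1

Write M_i for s''(x_i). With h_i = 1, 1 and divided differences Δ_i = -1, 3, the continuity of s' gives the tridiagonal system
  1·M_0 + 4·M_1 + 1·M_2 = 6(Δ_1 - Δ_0) = 24
Natural end conditions: M_0 = M_2 = 0.
Solving the tridiagonal system: M_0 = 0, M_1 = 6, M_2 = 0.
On [2, 3], with s_0(x) = a_0 + b_0·(x - 2) + c_0·(x - 2)² + d_0·(x - 2)³: c_0 = M_0/2 = 0, d_0 = (M_1 - M_0)/(6h_0) = 1, b_0 = Δ_0 - h_0(2M_0 + M_1)/6 = -2.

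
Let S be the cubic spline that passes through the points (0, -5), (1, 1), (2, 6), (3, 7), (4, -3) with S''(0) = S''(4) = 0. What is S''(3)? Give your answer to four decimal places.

-16.0714

Put M_i = S'' at the i-th knot. Here h = (1, 1, 1, 1) and Δ = (6, 5, 1, -10), so the interior equations h_(i-1)·M_(i-1) + 2(h_(i-1)+h_i)·M_i + h_i·M_(i+1) = 6(Δ_i − Δ_(i-1)) read
  1·M_0 + 4·M_1 + 1·M_2 = 6(Δ_1 - Δ_0) = -6
  1·M_1 + 4·M_2 + 1·M_3 = 6(Δ_2 - Δ_1) = -24
  1·M_2 + 4·M_3 + 1·M_4 = 6(Δ_3 - Δ_2) = -66
Natural end conditions: M_0 = M_4 = 0.
Solving: M_0 = 0, M_1 = -15/14, M_2 = -12/7, M_3 = -225/14, M_4 = 0.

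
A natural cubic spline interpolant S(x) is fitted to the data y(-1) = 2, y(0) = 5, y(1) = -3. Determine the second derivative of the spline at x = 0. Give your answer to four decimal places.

Let M_i = S''(x_i). Step sizes h_i = 1, 1; slopes of the chords Δ_i = (y_(i+1) - y_i)/h_i = 3, -8.
  1·M_0 + 4·M_1 + 1·M_2 = 6(Δ_1 - Δ_0) = -66
Natural end conditions: M_0 = M_2 = 0.
Forward elimination and back-substitution give M_0 = 0, M_1 = -33/2, M_2 = 0.

-16.5000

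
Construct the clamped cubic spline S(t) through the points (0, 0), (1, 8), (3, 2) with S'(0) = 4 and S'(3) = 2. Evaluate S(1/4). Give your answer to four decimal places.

Write σ_i for S''(x_i). With h_i = 1, 2 and divided differences Δ_i = 8, -3, the continuity of S' gives the tridiagonal system
  1·σ_0 + 6·σ_1 + 2·σ_2 = 6(Δ_1 - Δ_0) = -66
Clamped end conditions give two more equations: 2h_0·σ_0 + h_0·σ_1 = 6(Δ_0 - S'(0)) = 24 and h_1·σ_1 + 2h_1·σ_2 = 6(S'(3) - Δ_1) = 30.
Forward elimination and back-substitution give σ_0 = 67/3, σ_1 = -62/3, σ_2 = 107/6.
On [0, 1], S(t) = 0 + 4·t + 67/6·t² - 43/6·t³.
With t = 1/4: S(1/4) = 203/128.

1.5859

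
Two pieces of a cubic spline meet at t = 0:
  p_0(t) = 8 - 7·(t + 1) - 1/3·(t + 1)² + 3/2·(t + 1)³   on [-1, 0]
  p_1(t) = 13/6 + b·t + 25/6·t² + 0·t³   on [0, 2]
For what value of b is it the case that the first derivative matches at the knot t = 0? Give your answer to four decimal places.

p_0'(t) = -7 - 2/3·(t + 1) + 9/2·(t + 1)², so p_0'(0) = -19/6. On the right, p_1'(0) = b, so b = -19/6.

-3.1667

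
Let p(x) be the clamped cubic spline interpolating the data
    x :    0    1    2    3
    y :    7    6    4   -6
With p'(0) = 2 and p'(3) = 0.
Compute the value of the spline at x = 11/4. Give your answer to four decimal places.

Put m_i = p'' at the i-th knot. Here h = (1, 1, 1) and Δ = (-1, -2, -10), so the interior equations h_(i-1)·m_(i-1) + 2(h_(i-1)+h_i)·m_i + h_i·m_(i+1) = 6(Δ_i − Δ_(i-1)) read
  1·m_0 + 4·m_1 + 1·m_2 = 6(Δ_1 - Δ_0) = -6
  1·m_1 + 4·m_2 + 1·m_3 = 6(Δ_2 - Δ_1) = -48
Clamped end conditions give two more equations: 2h_0·m_0 + h_0·m_1 = 6(Δ_0 - p'(0)) = -18 and h_2·m_2 + 2h_2·m_3 = 6(p'(3) - Δ_2) = 60.
Hence m_0 = -194/15, m_1 = 118/15, m_2 = -368/15, m_3 = 634/15.
On [2, 3], p(x) = 4 - 133/15·(x - 2) - 184/15·(x - 2)² + 167/15·(x - 2)³.
With (x - 2) = 3/4: p(11/4) = -1553/320.

-4.8531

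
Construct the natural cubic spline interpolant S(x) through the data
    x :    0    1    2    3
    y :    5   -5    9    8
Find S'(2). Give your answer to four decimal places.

Put M_i = S'' at the i-th knot. Here h = (1, 1, 1) and Δ = (-10, 14, -1), so the interior equations h_(i-1)·M_(i-1) + 2(h_(i-1)+h_i)·M_i + h_i·M_(i+1) = 6(Δ_i − Δ_(i-1)) read
  1·M_0 + 4·M_1 + 1·M_2 = 6(Δ_1 - Δ_0) = 144
  1·M_1 + 4·M_2 + 1·M_3 = 6(Δ_2 - Δ_1) = -90
Natural end conditions: M_0 = M_3 = 0.
Hence M_0 = 0, M_1 = 222/5, M_2 = -168/5, M_3 = 0.
On [2, 3], S'(x) = b_2 + 2c_2·(x - 2) + 3d_2·(x - 2)² with b_2 = Δ_2 - h_2(2M_2 + M_3)/6 = 51/5, c_2 = M_2/2 = -84/5, d_2 = (M_3 - M_2)/(6h_2) = 28/5. So S'(2) = 51/5.

10.2000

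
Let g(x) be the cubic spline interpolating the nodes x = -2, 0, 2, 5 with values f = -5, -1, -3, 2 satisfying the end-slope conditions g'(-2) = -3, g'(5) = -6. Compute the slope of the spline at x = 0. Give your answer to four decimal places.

1.2703

Put M_i = g'' at the i-th knot. Here h = (2, 2, 3) and Δ = (2, -1, 5/3), so the interior equations h_(i-1)·M_(i-1) + 2(h_(i-1)+h_i)·M_i + h_i·M_(i+1) = 6(Δ_i − Δ_(i-1)) read
  2·M_0 + 8·M_1 + 2·M_2 = 6(Δ_1 - Δ_0) = -18
  2·M_1 + 10·M_2 + 3·M_3 = 6(Δ_2 - Δ_1) = 16
Clamped end conditions give two more equations: 2h_0·M_0 + h_0·M_1 = 6(Δ_0 - g'(-2)) = 30 and h_2·M_2 + 2h_2·M_3 = 6(g'(5) - Δ_2) = -46.
Solving the tridiagonal system: M_0 = 397/37, M_1 = -239/37, M_2 = 226/37, M_3 = -1190/111.
On [0, 2], g'(x) = b_1 + 2c_1·x + 3d_1·x² with b_1 = Δ_1 - h_1(2M_1 + M_2)/6 = 47/37, c_1 = M_1/2 = -239/74, d_1 = (M_2 - M_1)/(6h_1) = 155/148. So g'(0) = 47/37.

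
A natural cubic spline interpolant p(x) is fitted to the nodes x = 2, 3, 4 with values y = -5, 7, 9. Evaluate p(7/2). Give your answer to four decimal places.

8.9375

With M_i denoting the second derivative at x_i, h_i = 1, 1, and Δ_i = (y_(i+1) − y_i)/h_i = 12, 2:
  1·M_0 + 4·M_1 + 1·M_2 = 6(Δ_1 - Δ_0) = -60
Natural end conditions: M_0 = M_2 = 0.
Solving the tridiagonal system: M_0 = 0, M_1 = -15, M_2 = 0.
On [3, 4], p(x) = 7 + 7·(x - 3) - 15/2·(x - 3)² + 5/2·(x - 3)³.
With (x - 3) = 1/2: p(7/2) = 143/16.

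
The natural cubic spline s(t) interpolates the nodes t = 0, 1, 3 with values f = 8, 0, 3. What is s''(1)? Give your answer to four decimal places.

Write m_i for s''(x_i). With h_i = 1, 2 and divided differences Δ_i = -8, 3/2, the continuity of s' gives the tridiagonal system
  1·m_0 + 6·m_1 + 2·m_2 = 6(Δ_1 - Δ_0) = 57
Natural end conditions: m_0 = m_2 = 0.
Solving the tridiagonal system: m_0 = 0, m_1 = 19/2, m_2 = 0.

9.5000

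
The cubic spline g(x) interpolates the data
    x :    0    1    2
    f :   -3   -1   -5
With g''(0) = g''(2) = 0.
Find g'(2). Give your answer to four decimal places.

With M_i denoting the second derivative at x_i, h_i = 1, 1, and Δ_i = (y_(i+1) − y_i)/h_i = 2, -4:
  1·M_0 + 4·M_1 + 1·M_2 = 6(Δ_1 - Δ_0) = -36
Natural end conditions: M_0 = M_2 = 0.
Solving the tridiagonal system: M_0 = 0, M_1 = -9, M_2 = 0.
On [1, 2], g'(x) = b_1 + 2c_1·(x - 1) + 3d_1·(x - 1)² with b_1 = Δ_1 - h_1(2M_1 + M_2)/6 = -1, c_1 = M_1/2 = -9/2, d_1 = (M_2 - M_1)/(6h_1) = 3/2. So g'(2) = -11/2.

-5.5000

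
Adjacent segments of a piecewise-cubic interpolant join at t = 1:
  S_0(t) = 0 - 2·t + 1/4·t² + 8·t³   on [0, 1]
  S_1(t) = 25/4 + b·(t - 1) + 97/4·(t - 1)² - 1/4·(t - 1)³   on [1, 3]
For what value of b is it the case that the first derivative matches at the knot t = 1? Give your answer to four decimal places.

S_0'(t) = -2 + 1/2·t + 24·t², so S_0'(1) = 45/2. On the right, S_1'(1) = b, so b = 45/2.

22.5000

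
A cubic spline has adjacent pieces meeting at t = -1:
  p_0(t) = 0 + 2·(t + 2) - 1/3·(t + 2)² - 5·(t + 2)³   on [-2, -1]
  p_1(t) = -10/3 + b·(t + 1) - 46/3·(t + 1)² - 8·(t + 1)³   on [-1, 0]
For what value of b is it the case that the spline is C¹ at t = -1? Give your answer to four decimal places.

-13.6667

p_0'(t) = 2 - 2/3·(t + 2) - 15·(t + 2)², so p_0'(-1) = -41/3. On the right, p_1'(-1) = b, so b = -41/3.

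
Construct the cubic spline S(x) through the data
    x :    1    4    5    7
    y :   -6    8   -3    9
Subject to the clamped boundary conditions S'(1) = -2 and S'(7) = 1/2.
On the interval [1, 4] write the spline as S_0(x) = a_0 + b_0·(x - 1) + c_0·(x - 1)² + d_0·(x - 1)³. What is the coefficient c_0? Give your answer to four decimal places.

With M_i denoting the second derivative at x_i, h_i = 3, 1, 2, and Δ_i = (y_(i+1) − y_i)/h_i = 14/3, -11, 6:
  3·M_0 + 8·M_1 + 1·M_2 = 6(Δ_1 - Δ_0) = -94
  1·M_1 + 6·M_2 + 2·M_3 = 6(Δ_2 - Δ_1) = 102
Clamped end conditions give two more equations: 2h_0·M_0 + h_0·M_1 = 6(Δ_0 - S'(1)) = 40 and h_2·M_2 + 2h_2·M_3 = 6(S'(7) - Δ_2) = -33.
Forward elimination and back-substitution give M_0 = 739/42, M_1 = -153/7, M_2 = 393/14, M_3 = -156/7.
On [1, 4], with S_0(x) = a_0 + b_0·(x - 1) + c_0·(x - 1)² + d_0·(x - 1)³: c_0 = M_0/2 = 739/84, d_0 = (M_1 - M_0)/(6h_0) = -1657/756, b_0 = Δ_0 - h_0(2M_0 + M_1)/6 = -2.

8.7976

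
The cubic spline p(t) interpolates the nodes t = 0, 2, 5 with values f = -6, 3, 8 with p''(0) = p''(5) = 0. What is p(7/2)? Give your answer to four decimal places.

6.4563

Put σ_i = p'' at the i-th knot. Here h = (2, 3) and Δ = (9/2, 5/3), so the interior equations h_(i-1)·σ_(i-1) + 2(h_(i-1)+h_i)·σ_i + h_i·σ_(i+1) = 6(Δ_i − Δ_(i-1)) read
  2·σ_0 + 10·σ_1 + 3·σ_2 = 6(Δ_1 - Δ_0) = -17
Natural end conditions: σ_0 = σ_2 = 0.
Solving: σ_0 = 0, σ_1 = -17/10, σ_2 = 0.
On [2, 5], p(t) = 3 + 101/30·(t - 2) - 17/20·(t - 2)² + 17/180·(t - 2)³.
With (t - 2) = 3/2: p(7/2) = 1033/160.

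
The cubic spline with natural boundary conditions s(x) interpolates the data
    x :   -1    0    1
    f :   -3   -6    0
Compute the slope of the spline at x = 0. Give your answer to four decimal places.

1.5000

With M_i denoting the second derivative at x_i, h_i = 1, 1, and Δ_i = (y_(i+1) − y_i)/h_i = -3, 6:
  1·M_0 + 4·M_1 + 1·M_2 = 6(Δ_1 - Δ_0) = 54
Natural end conditions: M_0 = M_2 = 0.
Solving: M_0 = 0, M_1 = 27/2, M_2 = 0.
On [0, 1], s'(x) = b_1 + 2c_1·x + 3d_1·x² with b_1 = Δ_1 - h_1(2M_1 + M_2)/6 = 3/2, c_1 = M_1/2 = 27/4, d_1 = (M_2 - M_1)/(6h_1) = -9/4. So s'(0) = 3/2.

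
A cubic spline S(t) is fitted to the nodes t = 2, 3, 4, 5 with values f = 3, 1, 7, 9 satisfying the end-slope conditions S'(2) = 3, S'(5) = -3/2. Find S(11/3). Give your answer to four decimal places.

With m_i denoting the second derivative at x_i, h_i = 1, 1, 1, and Δ_i = (y_(i+1) − y_i)/h_i = -2, 6, 2:
  1·m_0 + 4·m_1 + 1·m_2 = 6(Δ_1 - Δ_0) = 48
  1·m_1 + 4·m_2 + 1·m_3 = 6(Δ_2 - Δ_1) = -24
Clamped end conditions give two more equations: 2h_0·m_0 + h_0·m_1 = 6(Δ_0 - S'(2)) = -30 and h_2·m_2 + 2h_2·m_3 = 6(S'(5) - Δ_2) = -21.
Forward elimination and back-substitution give m_0 = -127/5, m_1 = 104/5, m_2 = -49/5, m_3 = -28/5.
On [3, 4], S(t) = 1 + 7/10·(t - 3) + 52/5·(t - 3)² - 51/10·(t - 3)³.
With (t - 3) = 2/3: S(11/3) = 206/45.

4.5778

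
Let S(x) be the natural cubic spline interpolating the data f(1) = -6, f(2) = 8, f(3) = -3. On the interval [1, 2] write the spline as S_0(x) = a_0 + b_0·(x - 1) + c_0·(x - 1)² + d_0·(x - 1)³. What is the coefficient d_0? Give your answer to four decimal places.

Write M_i for S''(x_i). With h_i = 1, 1 and divided differences Δ_i = 14, -11, the continuity of S' gives the tridiagonal system
  1·M_0 + 4·M_1 + 1·M_2 = 6(Δ_1 - Δ_0) = -150
Natural end conditions: M_0 = M_2 = 0.
Solving the tridiagonal system: M_0 = 0, M_1 = -75/2, M_2 = 0.
On [1, 2], with S_0(x) = a_0 + b_0·(x - 1) + c_0·(x - 1)² + d_0·(x - 1)³: c_0 = M_0/2 = 0, d_0 = (M_1 - M_0)/(6h_0) = -25/4, b_0 = Δ_0 - h_0(2M_0 + M_1)/6 = 81/4.

-6.2500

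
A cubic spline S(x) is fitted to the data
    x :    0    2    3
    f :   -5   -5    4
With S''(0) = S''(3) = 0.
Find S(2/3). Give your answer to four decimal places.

Let m_i = S''(x_i). Step sizes h_i = 2, 1; slopes of the chords Δ_i = (y_(i+1) - y_i)/h_i = 0, 9.
  2·m_0 + 6·m_1 + 1·m_2 = 6(Δ_1 - Δ_0) = 54
Natural end conditions: m_0 = m_2 = 0.
Forward elimination and back-substitution give m_0 = 0, m_1 = 9, m_2 = 0.
On [0, 2], S(x) = -5 - 3·x + 0·x² + 3/4·x³.
With x = 2/3: S(2/3) = -61/9.

-6.7778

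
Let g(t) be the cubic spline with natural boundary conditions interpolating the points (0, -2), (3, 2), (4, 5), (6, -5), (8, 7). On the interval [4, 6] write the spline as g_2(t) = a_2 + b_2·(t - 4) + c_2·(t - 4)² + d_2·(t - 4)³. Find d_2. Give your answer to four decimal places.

1.9617

Write σ_i for g''(x_i). With h_i = 3, 1, 2, 2 and divided differences Δ_i = 4/3, 3, -5, 6, the continuity of g' gives the tridiagonal system
  3·σ_0 + 8·σ_1 + 1·σ_2 = 6(Δ_1 - Δ_0) = 10
  1·σ_1 + 6·σ_2 + 2·σ_3 = 6(Δ_2 - Δ_1) = -48
  2·σ_2 + 8·σ_3 + 2·σ_4 = 6(Δ_3 - Δ_2) = 66
Natural end conditions: σ_0 = σ_4 = 0.
Solving the tridiagonal system: σ_0 = 0, σ_1 = 239/86, σ_2 = -526/43, σ_3 = 1945/172, σ_4 = 0.
On [4, 6], with g_2(t) = a_2 + b_2·(t - 4) + c_2·(t - 4)² + d_2·(t - 4)³: c_2 = σ_2/2 = -263/43, d_2 = (σ_3 - σ_2)/(6h_2) = 4049/2064, b_2 = Δ_2 - h_2(2σ_2 + σ_3)/6 = -317/516.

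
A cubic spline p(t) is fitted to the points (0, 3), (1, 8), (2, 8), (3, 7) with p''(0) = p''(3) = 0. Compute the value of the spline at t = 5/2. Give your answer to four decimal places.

7.4750

Write M_i for p''(x_i). With h_i = 1, 1, 1 and divided differences Δ_i = 5, 0, -1, the continuity of p' gives the tridiagonal system
  1·M_0 + 4·M_1 + 1·M_2 = 6(Δ_1 - Δ_0) = -30
  1·M_1 + 4·M_2 + 1·M_3 = 6(Δ_2 - Δ_1) = -6
Natural end conditions: M_0 = M_3 = 0.
Solving: M_0 = 0, M_1 = -38/5, M_2 = 2/5, M_3 = 0.
On [2, 3], p(t) = 8 - 17/15·(t - 2) + 1/5·(t - 2)² - 1/15·(t - 2)³.
With (t - 2) = 1/2: p(5/2) = 299/40.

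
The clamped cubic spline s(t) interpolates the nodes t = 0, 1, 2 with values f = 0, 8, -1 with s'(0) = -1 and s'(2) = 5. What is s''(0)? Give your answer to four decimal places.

Put M_i = s'' at the i-th knot. Here h = (1, 1) and Δ = (8, -9), so the interior equations h_(i-1)·M_(i-1) + 2(h_(i-1)+h_i)·M_i + h_i·M_(i+1) = 6(Δ_i − Δ_(i-1)) read
  1·M_0 + 4·M_1 + 1·M_2 = 6(Δ_1 - Δ_0) = -102
Clamped end conditions give two more equations: 2h_0·M_0 + h_0·M_1 = 6(Δ_0 - s'(0)) = 54 and h_1·M_1 + 2h_1·M_2 = 6(s'(2) - Δ_1) = 84.
Hence M_0 = 111/2, M_1 = -57, M_2 = 141/2.

55.5000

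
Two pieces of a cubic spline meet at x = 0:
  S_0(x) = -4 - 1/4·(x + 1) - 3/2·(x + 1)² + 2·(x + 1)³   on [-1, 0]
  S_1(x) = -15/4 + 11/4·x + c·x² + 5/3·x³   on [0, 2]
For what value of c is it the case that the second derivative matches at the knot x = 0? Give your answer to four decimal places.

S_0''(x) = -3 + 12·(x + 1), so S_0''(0) = 9. On the right, S_1''(0) = 2c, so c = 9/2.

4.5000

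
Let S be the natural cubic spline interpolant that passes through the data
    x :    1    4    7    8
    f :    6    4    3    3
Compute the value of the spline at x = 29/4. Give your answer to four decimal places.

Put σ_i = S'' at the i-th knot. Here h = (3, 3, 1) and Δ = (-2/3, -1/3, 0), so the interior equations h_(i-1)·σ_(i-1) + 2(h_(i-1)+h_i)·σ_i + h_i·σ_(i+1) = 6(Δ_i − Δ_(i-1)) read
  3·σ_0 + 12·σ_1 + 3·σ_2 = 6(Δ_1 - Δ_0) = 2
  3·σ_1 + 8·σ_2 + 1·σ_3 = 6(Δ_2 - Δ_1) = 2
Natural end conditions: σ_0 = σ_3 = 0.
Solving: σ_0 = 0, σ_1 = 10/87, σ_2 = 6/29, σ_3 = 0.
On [7, 8], S(x) = 3 - 2/29·(x - 7) + 3/29·(x - 7)² - 1/29·(x - 7)³.
With (x - 7) = 1/4: S(29/4) = 5547/1856.

2.9887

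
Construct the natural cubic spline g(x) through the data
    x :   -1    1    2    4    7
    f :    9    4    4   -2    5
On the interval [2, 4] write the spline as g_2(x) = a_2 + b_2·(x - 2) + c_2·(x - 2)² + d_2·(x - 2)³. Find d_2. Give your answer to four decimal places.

0.7618

Let m_i = g''(x_i). Step sizes h_i = 2, 1, 2, 3; slopes of the chords Δ_i = (y_(i+1) - y_i)/h_i = -5/2, 0, -3, 7/3.
  2·m_0 + 6·m_1 + 1·m_2 = 6(Δ_1 - Δ_0) = 15
  1·m_1 + 6·m_2 + 2·m_3 = 6(Δ_2 - Δ_1) = -18
  2·m_2 + 10·m_3 + 3·m_4 = 6(Δ_3 - Δ_2) = 32
Natural end conditions: m_0 = m_4 = 0.
Solving: m_0 = 0, m_1 = 542/163, m_2 = -807/163, m_3 = 683/163, m_4 = 0.
On [2, 4], with g_2(x) = a_2 + b_2·(x - 2) + c_2·(x - 2)² + d_2·(x - 2)³: c_2 = m_2/2 = -807/326, d_2 = (m_3 - m_2)/(6h_2) = 745/978, b_2 = Δ_2 - h_2(2m_2 + m_3)/6 = -536/489.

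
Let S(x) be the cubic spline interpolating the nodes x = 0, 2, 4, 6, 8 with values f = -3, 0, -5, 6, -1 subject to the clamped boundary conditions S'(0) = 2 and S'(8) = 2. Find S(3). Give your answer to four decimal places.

Let M_i = S''(x_i). Step sizes h_i = 2, 2, 2, 2; slopes of the chords Δ_i = (y_(i+1) - y_i)/h_i = 3/2, -5/2, 11/2, -7/2.
  2·M_0 + 8·M_1 + 2·M_2 = 6(Δ_1 - Δ_0) = -24
  2·M_1 + 8·M_2 + 2·M_3 = 6(Δ_2 - Δ_1) = 48
  2·M_2 + 8·M_3 + 2·M_4 = 6(Δ_3 - Δ_2) = -54
Clamped end conditions give two more equations: 2h_0·M_0 + h_0·M_1 = 6(Δ_0 - S'(0)) = -3 and h_3·M_3 + 2h_3·M_4 = 6(S'(8) - Δ_3) = 33.
Hence M_0 = 135/56, M_1 = -177/28, M_2 = 87/8, M_3 = -369/28, M_4 = 831/56.
On [2, 4], S(x) = 0 - 107/56·(x - 2) - 177/56·(x - 2)² + 321/224·(x - 2)³.
With (x - 2) = 1: S(3) = -815/224.

-3.6384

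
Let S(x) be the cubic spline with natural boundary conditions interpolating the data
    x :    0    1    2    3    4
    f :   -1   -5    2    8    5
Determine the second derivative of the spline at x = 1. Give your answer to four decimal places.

17.1429

Write M_i for S''(x_i). With h_i = 1, 1, 1, 1 and divided differences Δ_i = -4, 7, 6, -3, the continuity of S' gives the tridiagonal system
  1·M_0 + 4·M_1 + 1·M_2 = 6(Δ_1 - Δ_0) = 66
  1·M_1 + 4·M_2 + 1·M_3 = 6(Δ_2 - Δ_1) = -6
  1·M_2 + 4·M_3 + 1·M_4 = 6(Δ_3 - Δ_2) = -54
Natural end conditions: M_0 = M_4 = 0.
Solving the tridiagonal system: M_0 = 0, M_1 = 120/7, M_2 = -18/7, M_3 = -90/7, M_4 = 0.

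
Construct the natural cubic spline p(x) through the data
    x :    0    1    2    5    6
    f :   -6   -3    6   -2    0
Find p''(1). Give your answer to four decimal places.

12.3774

With m_i denoting the second derivative at x_i, h_i = 1, 1, 3, 1, and Δ_i = (y_(i+1) − y_i)/h_i = 3, 9, -8/3, 2:
  1·m_0 + 4·m_1 + 1·m_2 = 6(Δ_1 - Δ_0) = 36
  1·m_1 + 8·m_2 + 3·m_3 = 6(Δ_2 - Δ_1) = -70
  3·m_2 + 8·m_3 + 1·m_4 = 6(Δ_3 - Δ_2) = 28
Natural end conditions: m_0 = m_4 = 0.
Solving: m_0 = 0, m_1 = 656/53, m_2 = -716/53, m_3 = 454/53, m_4 = 0.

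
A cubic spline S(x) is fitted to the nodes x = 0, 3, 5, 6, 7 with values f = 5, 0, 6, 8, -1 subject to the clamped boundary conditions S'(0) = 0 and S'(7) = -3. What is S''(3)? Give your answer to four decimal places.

Put σ_i = S'' at the i-th knot. Here h = (3, 2, 1, 1) and Δ = (-5/3, 3, 2, -9), so the interior equations h_(i-1)·σ_(i-1) + 2(h_(i-1)+h_i)·σ_i + h_i·σ_(i+1) = 6(Δ_i − Δ_(i-1)) read
  3·σ_0 + 10·σ_1 + 2·σ_2 = 6(Δ_1 - Δ_0) = 28
  2·σ_1 + 6·σ_2 + 1·σ_3 = 6(Δ_2 - Δ_1) = -6
  1·σ_2 + 4·σ_3 + 1·σ_4 = 6(Δ_3 - Δ_2) = -66
Clamped end conditions give two more equations: 2h_0·σ_0 + h_0·σ_1 = 6(Δ_0 - S'(0)) = -10 and h_3·σ_3 + 2h_3·σ_4 = 6(S'(7) - Δ_3) = 36.
Hence σ_0 = -527/156, σ_1 = 89/26, σ_2 = 203/104, σ_3 = -1277/52, σ_4 = 3149/104.

3.4231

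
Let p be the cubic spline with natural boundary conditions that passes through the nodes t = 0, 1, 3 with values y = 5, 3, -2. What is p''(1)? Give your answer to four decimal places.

With m_i denoting the second derivative at x_i, h_i = 1, 2, and Δ_i = (y_(i+1) − y_i)/h_i = -2, -5/2:
  1·m_0 + 6·m_1 + 2·m_2 = 6(Δ_1 - Δ_0) = -3
Natural end conditions: m_0 = m_2 = 0.
Forward elimination and back-substitution give m_0 = 0, m_1 = -1/2, m_2 = 0.

-0.5000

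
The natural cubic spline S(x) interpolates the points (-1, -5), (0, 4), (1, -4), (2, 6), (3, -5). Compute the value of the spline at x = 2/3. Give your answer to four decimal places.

Put M_i = S'' at the i-th knot. Here h = (1, 1, 1, 1) and Δ = (9, -8, 10, -11), so the interior equations h_(i-1)·M_(i-1) + 2(h_(i-1)+h_i)·M_i + h_i·M_(i+1) = 6(Δ_i − Δ_(i-1)) read
  1·M_0 + 4·M_1 + 1·M_2 = 6(Δ_1 - Δ_0) = -102
  1·M_1 + 4·M_2 + 1·M_3 = 6(Δ_2 - Δ_1) = 108
  1·M_2 + 4·M_3 + 1·M_4 = 6(Δ_3 - Δ_2) = -126
Natural end conditions: M_0 = M_4 = 0.
Forward elimination and back-substitution give M_0 = 0, M_1 = -261/7, M_2 = 330/7, M_3 = -303/7, M_4 = 0.
On [0, 1], S(x) = 4 - 24/7·x - 261/14·x² + 197/14·x³.
With x = 2/3: S(2/3) = -454/189.

-2.4021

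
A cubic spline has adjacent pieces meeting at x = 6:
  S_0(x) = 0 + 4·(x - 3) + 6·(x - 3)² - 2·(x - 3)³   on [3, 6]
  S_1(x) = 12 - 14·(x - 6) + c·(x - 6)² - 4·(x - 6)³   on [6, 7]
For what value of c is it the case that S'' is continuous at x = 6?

-12

S_0''(x) = 12 - 12·(x - 3), so S_0''(6) = -24. On the right, S_1''(6) = 2c, so c = -12.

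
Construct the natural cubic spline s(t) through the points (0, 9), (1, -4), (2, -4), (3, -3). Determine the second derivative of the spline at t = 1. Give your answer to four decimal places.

20.4000

With M_i denoting the second derivative at x_i, h_i = 1, 1, 1, and Δ_i = (y_(i+1) − y_i)/h_i = -13, 0, 1:
  1·M_0 + 4·M_1 + 1·M_2 = 6(Δ_1 - Δ_0) = 78
  1·M_1 + 4·M_2 + 1·M_3 = 6(Δ_2 - Δ_1) = 6
Natural end conditions: M_0 = M_3 = 0.
Forward elimination and back-substitution give M_0 = 0, M_1 = 102/5, M_2 = -18/5, M_3 = 0.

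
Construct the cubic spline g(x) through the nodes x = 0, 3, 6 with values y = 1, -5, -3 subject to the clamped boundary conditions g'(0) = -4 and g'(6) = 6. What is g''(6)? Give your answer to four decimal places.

5.6667

With m_i denoting the second derivative at x_i, h_i = 3, 3, and Δ_i = (y_(i+1) − y_i)/h_i = -2, 2/3:
  3·m_0 + 12·m_1 + 3·m_2 = 6(Δ_1 - Δ_0) = 16
Clamped end conditions give two more equations: 2h_0·m_0 + h_0·m_1 = 6(Δ_0 - g'(0)) = 12 and h_1·m_1 + 2h_1·m_2 = 6(g'(6) - Δ_1) = 32.
Forward elimination and back-substitution give m_0 = 7/3, m_1 = -2/3, m_2 = 17/3.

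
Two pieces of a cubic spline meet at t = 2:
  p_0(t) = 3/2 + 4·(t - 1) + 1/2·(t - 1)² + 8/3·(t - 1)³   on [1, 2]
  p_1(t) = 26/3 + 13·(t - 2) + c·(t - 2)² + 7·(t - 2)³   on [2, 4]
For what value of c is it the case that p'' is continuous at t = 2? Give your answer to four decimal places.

8.5000

p_0''(t) = 1 + 16·(t - 1), so p_0''(2) = 17. On the right, p_1''(2) = 2c, so c = 17/2.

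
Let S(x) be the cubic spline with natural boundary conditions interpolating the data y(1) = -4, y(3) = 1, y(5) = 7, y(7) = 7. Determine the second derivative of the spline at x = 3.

1

Let M_i = S''(x_i). Step sizes h_i = 2, 2, 2; slopes of the chords Δ_i = (y_(i+1) - y_i)/h_i = 5/2, 3, 0.
  2·M_0 + 8·M_1 + 2·M_2 = 6(Δ_1 - Δ_0) = 3
  2·M_1 + 8·M_2 + 2·M_3 = 6(Δ_2 - Δ_1) = -18
Natural end conditions: M_0 = M_3 = 0.
Solving: M_0 = 0, M_1 = 1, M_2 = -5/2, M_3 = 0.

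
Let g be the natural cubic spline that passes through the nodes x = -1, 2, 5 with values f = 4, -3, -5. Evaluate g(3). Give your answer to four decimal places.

Put M_i = g'' at the i-th knot. Here h = (3, 3) and Δ = (-7/3, -2/3), so the interior equations h_(i-1)·M_(i-1) + 2(h_(i-1)+h_i)·M_i + h_i·M_(i+1) = 6(Δ_i − Δ_(i-1)) read
  3·M_0 + 12·M_1 + 3·M_2 = 6(Δ_1 - Δ_0) = 10
Natural end conditions: M_0 = M_2 = 0.
Solving the tridiagonal system: M_0 = 0, M_1 = 5/6, M_2 = 0.
On [2, 5], g(x) = -3 - 3/2·(x - 2) + 5/12·(x - 2)² - 5/108·(x - 2)³.
With (x - 2) = 1: g(3) = -223/54.

-4.1296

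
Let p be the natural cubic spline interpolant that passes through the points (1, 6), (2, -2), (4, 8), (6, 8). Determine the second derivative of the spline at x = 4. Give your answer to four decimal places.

Put σ_i = p'' at the i-th knot. Here h = (1, 2, 2) and Δ = (-8, 5, 0), so the interior equations h_(i-1)·σ_(i-1) + 2(h_(i-1)+h_i)·σ_i + h_i·σ_(i+1) = 6(Δ_i − Δ_(i-1)) read
  1·σ_0 + 6·σ_1 + 2·σ_2 = 6(Δ_1 - Δ_0) = 78
  2·σ_1 + 8·σ_2 + 2·σ_3 = 6(Δ_2 - Δ_1) = -30
Natural end conditions: σ_0 = σ_3 = 0.
Solving: σ_0 = 0, σ_1 = 171/11, σ_2 = -84/11, σ_3 = 0.

-7.6364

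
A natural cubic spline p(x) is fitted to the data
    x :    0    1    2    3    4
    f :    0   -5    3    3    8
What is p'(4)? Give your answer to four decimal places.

Put m_i = p'' at the i-th knot. Here h = (1, 1, 1, 1) and Δ = (-5, 8, 0, 5), so the interior equations h_(i-1)·m_(i-1) + 2(h_(i-1)+h_i)·m_i + h_i·m_(i+1) = 6(Δ_i − Δ_(i-1)) read
  1·m_0 + 4·m_1 + 1·m_2 = 6(Δ_1 - Δ_0) = 78
  1·m_1 + 4·m_2 + 1·m_3 = 6(Δ_2 - Δ_1) = -48
  1·m_2 + 4·m_3 + 1·m_4 = 6(Δ_3 - Δ_2) = 30
Natural end conditions: m_0 = m_4 = 0.
Hence m_0 = 0, m_1 = 174/7, m_2 = -150/7, m_3 = 90/7, m_4 = 0.
On [3, 4], p'(x) = b_3 + 2c_3·(x - 3) + 3d_3·(x - 3)² with b_3 = Δ_3 - h_3(2m_3 + m_4)/6 = 5/7, c_3 = m_3/2 = 45/7, d_3 = (m_4 - m_3)/(6h_3) = -15/7. So p'(4) = 50/7.

7.1429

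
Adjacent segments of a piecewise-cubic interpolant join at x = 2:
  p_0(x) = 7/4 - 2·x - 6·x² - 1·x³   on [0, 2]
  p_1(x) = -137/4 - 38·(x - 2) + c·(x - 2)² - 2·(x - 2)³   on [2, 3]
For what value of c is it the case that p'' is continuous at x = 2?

-12

p_0''(x) = -12 - 6·x, so p_0''(2) = -24. On the right, p_1''(2) = 2c, so c = -12.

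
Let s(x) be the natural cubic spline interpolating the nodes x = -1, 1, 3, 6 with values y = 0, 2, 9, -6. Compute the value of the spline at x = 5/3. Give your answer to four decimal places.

With M_i denoting the second derivative at x_i, h_i = 2, 2, 3, and Δ_i = (y_(i+1) − y_i)/h_i = 1, 7/2, -5:
  2·M_0 + 8·M_1 + 2·M_2 = 6(Δ_1 - Δ_0) = 15
  2·M_1 + 10·M_2 + 3·M_3 = 6(Δ_2 - Δ_1) = -51
Natural end conditions: M_0 = M_3 = 0.
Hence M_0 = 0, M_1 = 63/19, M_2 = -219/38, M_3 = 0.
On [1, 3], s(x) = 2 + 61/19·(x - 1) + 63/38·(x - 1)² - 115/152·(x - 1)³.
With (x - 1) = 2/3: s(5/3) = 2387/513.

4.6530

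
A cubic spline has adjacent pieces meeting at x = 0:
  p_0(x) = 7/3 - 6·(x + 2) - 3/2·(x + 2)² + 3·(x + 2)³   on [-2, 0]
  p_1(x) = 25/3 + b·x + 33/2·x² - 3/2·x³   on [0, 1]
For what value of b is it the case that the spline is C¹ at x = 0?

24

p_0'(x) = -6 - 3·(x + 2) + 9·(x + 2)², so p_0'(0) = 24. On the right, p_1'(0) = b, so b = 24.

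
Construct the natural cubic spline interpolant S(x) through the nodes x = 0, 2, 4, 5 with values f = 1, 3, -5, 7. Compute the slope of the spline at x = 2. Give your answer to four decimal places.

With M_i denoting the second derivative at x_i, h_i = 2, 2, 1, and Δ_i = (y_(i+1) − y_i)/h_i = 1, -4, 12:
  2·M_0 + 8·M_1 + 2·M_2 = 6(Δ_1 - Δ_0) = -30
  2·M_1 + 6·M_2 + 1·M_3 = 6(Δ_2 - Δ_1) = 96
Natural end conditions: M_0 = M_3 = 0.
Forward elimination and back-substitution give M_0 = 0, M_1 = -93/11, M_2 = 207/11, M_3 = 0.
On [2, 4], S'(x) = b_1 + 2c_1·(x - 2) + 3d_1·(x - 2)² with b_1 = Δ_1 - h_1(2M_1 + M_2)/6 = -51/11, c_1 = M_1/2 = -93/22, d_1 = (M_2 - M_1)/(6h_1) = 25/11. So S'(2) = -51/11.

-4.6364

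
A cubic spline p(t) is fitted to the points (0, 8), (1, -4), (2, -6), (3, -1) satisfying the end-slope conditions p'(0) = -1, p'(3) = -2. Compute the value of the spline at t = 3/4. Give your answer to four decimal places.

-0.5313

With M_i denoting the second derivative at x_i, h_i = 1, 1, 1, and Δ_i = (y_(i+1) − y_i)/h_i = -12, -2, 5:
  1·M_0 + 4·M_1 + 1·M_2 = 6(Δ_1 - Δ_0) = 60
  1·M_1 + 4·M_2 + 1·M_3 = 6(Δ_2 - Δ_1) = 42
Clamped end conditions give two more equations: 2h_0·M_0 + h_0·M_1 = 6(Δ_0 - p'(0)) = -66 and h_2·M_2 + 2h_2·M_3 = 6(p'(3) - Δ_2) = -42.
Forward elimination and back-substitution give M_0 = -134/3, M_1 = 70/3, M_2 = 34/3, M_3 = -80/3.
On [0, 1], p(t) = 8 - 1·t - 67/3·t² + 34/3·t³.
With t = 3/4: p(3/4) = -17/32.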